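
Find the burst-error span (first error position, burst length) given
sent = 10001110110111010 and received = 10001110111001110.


XOR: 00000000001110100

Burst at position 10, length 5


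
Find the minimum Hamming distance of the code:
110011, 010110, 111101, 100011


Comparing all pairs, minimum distance: 1
Can detect 0 errors, correct 0 errors

1


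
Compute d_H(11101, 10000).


XOR: 01101
Count of 1s: 3

3


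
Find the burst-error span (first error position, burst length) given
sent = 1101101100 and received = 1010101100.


XOR: 0111000000

Burst at position 1, length 3


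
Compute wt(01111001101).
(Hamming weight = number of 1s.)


Counting 1s in 01111001101

7


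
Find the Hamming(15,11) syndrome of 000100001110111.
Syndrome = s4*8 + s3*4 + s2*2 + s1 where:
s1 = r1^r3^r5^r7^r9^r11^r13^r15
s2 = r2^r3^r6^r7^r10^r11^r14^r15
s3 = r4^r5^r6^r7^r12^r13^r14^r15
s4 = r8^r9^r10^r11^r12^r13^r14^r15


s1=0, s2=0, s3=0, s4=0

Syndrome = 0 (no error)


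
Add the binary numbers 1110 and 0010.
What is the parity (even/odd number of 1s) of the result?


1110 = 14
0010 = 2
Sum = 16 = 10000
1s count = 1

odd parity (1 ones in 10000)


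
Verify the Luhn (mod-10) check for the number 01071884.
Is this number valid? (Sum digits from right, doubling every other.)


Luhn sum = 29
29 mod 10 = 9

Invalid (Luhn sum mod 10 = 9)


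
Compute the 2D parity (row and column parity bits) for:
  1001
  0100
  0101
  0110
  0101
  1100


Row parities: 010000
Column parities: 0111

Row P: 010000, Col P: 0111, Corner: 1


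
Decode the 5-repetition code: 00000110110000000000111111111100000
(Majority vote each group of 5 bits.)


Groups: 00000, 11011, 00000, 00000, 11111, 11111, 00000
Majority votes: 0100110

0100110


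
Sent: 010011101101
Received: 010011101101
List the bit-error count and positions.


XOR: 000000000000

0 errors (received matches sent)


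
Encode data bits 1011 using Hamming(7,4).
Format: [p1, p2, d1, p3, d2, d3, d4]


Parity bits: p1=0, p2=1, p3=0

0110011


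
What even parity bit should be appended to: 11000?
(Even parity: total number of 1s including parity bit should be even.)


Number of 1s in data: 2
Parity bit: 0

0


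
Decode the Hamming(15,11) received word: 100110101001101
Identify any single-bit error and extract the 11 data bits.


Syndrome = 0: no error detected

Data: 01011001101 (no errors)


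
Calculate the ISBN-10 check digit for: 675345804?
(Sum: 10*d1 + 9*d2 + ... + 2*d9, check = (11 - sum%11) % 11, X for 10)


Weighted sum: 273
273 mod 11 = 9

Check digit: 2


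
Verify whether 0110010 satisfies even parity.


Number of 1s: 3

No, parity error (3 ones)


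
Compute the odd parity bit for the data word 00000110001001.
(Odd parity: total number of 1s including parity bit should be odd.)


Number of 1s in data: 4
Parity bit: 1

1


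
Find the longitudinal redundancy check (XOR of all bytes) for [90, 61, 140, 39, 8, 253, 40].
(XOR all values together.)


XOR chain: 90 ^ 61 ^ 140 ^ 39 ^ 8 ^ 253 ^ 40 = 17

17


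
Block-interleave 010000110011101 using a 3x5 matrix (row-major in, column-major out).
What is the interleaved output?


Matrix:
  01000
  01100
  11101
Read columns: 001111011000001

001111011000001


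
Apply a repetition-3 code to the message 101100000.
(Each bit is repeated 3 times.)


Each bit -> 3 copies

111000111111000000000000000


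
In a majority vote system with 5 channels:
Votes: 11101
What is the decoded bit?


Ones: 4 out of 5
Threshold: 3

1 (4/5 voted 1)


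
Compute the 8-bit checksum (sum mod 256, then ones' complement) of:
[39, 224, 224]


Sum = 487 mod 256 = 231
Complement = 24

24


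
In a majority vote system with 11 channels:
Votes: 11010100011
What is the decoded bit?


Ones: 6 out of 11
Threshold: 6

1 (6/11 voted 1)


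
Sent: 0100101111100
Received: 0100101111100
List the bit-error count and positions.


XOR: 0000000000000

0 errors (received matches sent)


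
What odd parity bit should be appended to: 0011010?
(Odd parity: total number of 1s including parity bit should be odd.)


Number of 1s in data: 3
Parity bit: 0

0


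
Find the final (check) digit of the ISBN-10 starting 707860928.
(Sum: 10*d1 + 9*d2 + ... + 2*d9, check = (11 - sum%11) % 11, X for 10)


Weighted sum: 276
276 mod 11 = 1

Check digit: X


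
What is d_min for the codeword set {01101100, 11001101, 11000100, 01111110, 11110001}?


Comparing all pairs, minimum distance: 2
Can detect 1 errors, correct 0 errors

2


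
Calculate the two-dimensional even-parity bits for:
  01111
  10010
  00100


Row parities: 001
Column parities: 11001

Row P: 001, Col P: 11001, Corner: 1


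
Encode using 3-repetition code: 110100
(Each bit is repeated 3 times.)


Each bit -> 3 copies

111111000111000000


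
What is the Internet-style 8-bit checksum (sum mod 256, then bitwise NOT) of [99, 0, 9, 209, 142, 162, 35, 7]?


Sum = 663 mod 256 = 151
Complement = 104

104


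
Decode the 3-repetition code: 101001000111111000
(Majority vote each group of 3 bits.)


Groups: 101, 001, 000, 111, 111, 000
Majority votes: 100110

100110


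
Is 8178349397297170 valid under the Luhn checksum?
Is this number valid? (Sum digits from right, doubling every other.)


Luhn sum = 83
83 mod 10 = 3

Invalid (Luhn sum mod 10 = 3)


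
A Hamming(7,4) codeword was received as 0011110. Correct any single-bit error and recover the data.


Syndrome = 4: error at position 4

Data: 1110 (corrected bit 4)


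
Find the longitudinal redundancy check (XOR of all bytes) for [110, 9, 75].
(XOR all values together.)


XOR chain: 110 ^ 9 ^ 75 = 44

44


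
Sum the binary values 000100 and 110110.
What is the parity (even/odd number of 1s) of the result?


000100 = 4
110110 = 54
Sum = 58 = 111010
1s count = 4

even parity (4 ones in 111010)


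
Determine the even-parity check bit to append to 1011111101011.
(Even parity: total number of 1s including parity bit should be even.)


Number of 1s in data: 10
Parity bit: 0

0


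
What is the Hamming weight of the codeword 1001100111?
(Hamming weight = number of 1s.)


Counting 1s in 1001100111

6


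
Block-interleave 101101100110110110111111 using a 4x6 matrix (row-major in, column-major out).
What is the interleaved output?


Matrix:
  101101
  100110
  110110
  111111
Read columns: 111100111001111101111001

111100111001111101111001


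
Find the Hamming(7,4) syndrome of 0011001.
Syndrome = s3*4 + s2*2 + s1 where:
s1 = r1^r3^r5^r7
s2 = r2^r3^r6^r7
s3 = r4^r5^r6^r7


s1=0, s2=0, s3=0

Syndrome = 0 (no error)


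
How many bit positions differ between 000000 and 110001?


XOR: 110001
Count of 1s: 3

3


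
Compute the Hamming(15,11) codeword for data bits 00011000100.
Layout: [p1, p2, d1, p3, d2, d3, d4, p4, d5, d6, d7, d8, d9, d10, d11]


Parity bits: p1=1, p2=1, p3=0, p4=0

110000101000100


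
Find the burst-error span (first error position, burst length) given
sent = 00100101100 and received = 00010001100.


XOR: 00110100000

Burst at position 2, length 4


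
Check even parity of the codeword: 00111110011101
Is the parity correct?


Number of 1s: 9

No, parity error (9 ones)


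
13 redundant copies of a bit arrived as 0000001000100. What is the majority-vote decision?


Ones: 2 out of 13
Threshold: 7

0 (2/13 voted 1)


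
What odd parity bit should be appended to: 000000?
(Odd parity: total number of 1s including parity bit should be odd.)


Number of 1s in data: 0
Parity bit: 1

1


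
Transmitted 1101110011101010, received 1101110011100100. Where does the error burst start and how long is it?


XOR: 0000000000001110

Burst at position 12, length 3


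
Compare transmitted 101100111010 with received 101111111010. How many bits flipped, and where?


XOR: 000011000000

2 error(s) at position(s): 4, 5


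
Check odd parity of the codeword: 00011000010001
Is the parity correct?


Number of 1s: 4

No, parity error (4 ones)


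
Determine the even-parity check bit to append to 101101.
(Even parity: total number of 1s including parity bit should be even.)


Number of 1s in data: 4
Parity bit: 0

0


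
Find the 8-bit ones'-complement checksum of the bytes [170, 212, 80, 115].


Sum = 577 mod 256 = 65
Complement = 190

190


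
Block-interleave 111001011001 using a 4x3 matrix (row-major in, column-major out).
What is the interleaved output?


Matrix:
  111
  001
  011
  001
Read columns: 100010101111

100010101111


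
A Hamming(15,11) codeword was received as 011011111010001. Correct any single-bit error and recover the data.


Syndrome = 0: no error detected

Data: 11111010001 (no errors)


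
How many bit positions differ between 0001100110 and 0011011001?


XOR: 0010111111
Count of 1s: 7

7


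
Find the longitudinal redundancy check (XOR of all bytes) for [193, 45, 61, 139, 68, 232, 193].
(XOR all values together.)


XOR chain: 193 ^ 45 ^ 61 ^ 139 ^ 68 ^ 232 ^ 193 = 55

55


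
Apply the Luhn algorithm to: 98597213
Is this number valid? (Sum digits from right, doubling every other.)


Luhn sum = 39
39 mod 10 = 9

Invalid (Luhn sum mod 10 = 9)


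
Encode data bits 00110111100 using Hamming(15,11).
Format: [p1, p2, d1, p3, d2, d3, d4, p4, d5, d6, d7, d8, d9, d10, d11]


Parity bits: p1=1, p2=0, p3=0, p4=0

100001100111100


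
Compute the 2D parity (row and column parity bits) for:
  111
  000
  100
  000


Row parities: 1010
Column parities: 011

Row P: 1010, Col P: 011, Corner: 0


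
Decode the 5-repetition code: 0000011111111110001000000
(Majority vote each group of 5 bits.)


Groups: 00000, 11111, 11111, 00010, 00000
Majority votes: 01100

01100


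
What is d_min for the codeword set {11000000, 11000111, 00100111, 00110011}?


Comparing all pairs, minimum distance: 2
Can detect 1 errors, correct 0 errors

2


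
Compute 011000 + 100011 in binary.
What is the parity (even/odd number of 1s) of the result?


011000 = 24
100011 = 35
Sum = 59 = 111011
1s count = 5

odd parity (5 ones in 111011)


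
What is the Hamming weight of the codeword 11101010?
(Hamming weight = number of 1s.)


Counting 1s in 11101010

5


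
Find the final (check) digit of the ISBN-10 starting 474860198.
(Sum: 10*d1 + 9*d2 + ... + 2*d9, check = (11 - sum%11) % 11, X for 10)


Weighted sum: 274
274 mod 11 = 10

Check digit: 1


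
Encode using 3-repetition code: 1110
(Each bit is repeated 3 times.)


Each bit -> 3 copies

111111111000


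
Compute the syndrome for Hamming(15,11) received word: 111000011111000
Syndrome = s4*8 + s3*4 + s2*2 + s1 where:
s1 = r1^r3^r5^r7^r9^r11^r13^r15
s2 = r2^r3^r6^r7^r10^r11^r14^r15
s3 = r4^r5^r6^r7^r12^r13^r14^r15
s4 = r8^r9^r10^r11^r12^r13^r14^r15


s1=0, s2=0, s3=1, s4=1

Syndrome = 12 (error at position 12)


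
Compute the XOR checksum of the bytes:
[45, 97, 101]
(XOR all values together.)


XOR chain: 45 ^ 97 ^ 101 = 41

41


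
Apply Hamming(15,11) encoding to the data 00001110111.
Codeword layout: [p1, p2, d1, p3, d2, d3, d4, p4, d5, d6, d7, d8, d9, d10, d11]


Parity bits: p1=0, p2=0, p3=1, p4=0

000100001110111


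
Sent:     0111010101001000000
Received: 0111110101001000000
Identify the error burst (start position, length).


XOR: 0000100000000000000

Burst at position 4, length 1


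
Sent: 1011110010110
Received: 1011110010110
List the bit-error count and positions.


XOR: 0000000000000

0 errors (received matches sent)


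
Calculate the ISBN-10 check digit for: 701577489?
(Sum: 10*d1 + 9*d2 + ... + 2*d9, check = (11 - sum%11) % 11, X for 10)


Weighted sum: 248
248 mod 11 = 6

Check digit: 5


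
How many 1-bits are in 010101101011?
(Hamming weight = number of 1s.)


Counting 1s in 010101101011

7


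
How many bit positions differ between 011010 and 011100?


XOR: 000110
Count of 1s: 2

2


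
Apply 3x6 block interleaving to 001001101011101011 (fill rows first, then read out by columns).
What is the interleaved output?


Matrix:
  001001
  101011
  101011
Read columns: 011000111000011111

011000111000011111


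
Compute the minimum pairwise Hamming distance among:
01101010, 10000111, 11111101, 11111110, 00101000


Comparing all pairs, minimum distance: 2
Can detect 1 errors, correct 0 errors

2


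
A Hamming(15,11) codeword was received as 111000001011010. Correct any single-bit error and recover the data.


Syndrome = 0: no error detected

Data: 10001011010 (no errors)


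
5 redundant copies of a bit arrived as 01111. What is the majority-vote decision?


Ones: 4 out of 5
Threshold: 3

1 (4/5 voted 1)


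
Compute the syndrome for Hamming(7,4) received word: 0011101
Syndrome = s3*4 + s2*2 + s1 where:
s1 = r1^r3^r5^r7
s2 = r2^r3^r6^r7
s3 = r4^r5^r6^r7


s1=1, s2=0, s3=1

Syndrome = 5 (error at position 5)


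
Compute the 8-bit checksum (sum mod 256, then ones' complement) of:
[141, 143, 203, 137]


Sum = 624 mod 256 = 112
Complement = 143

143


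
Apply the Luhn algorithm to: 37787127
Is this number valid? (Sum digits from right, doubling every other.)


Luhn sum = 43
43 mod 10 = 3

Invalid (Luhn sum mod 10 = 3)


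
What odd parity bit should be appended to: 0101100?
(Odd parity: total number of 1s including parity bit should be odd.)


Number of 1s in data: 3
Parity bit: 0

0


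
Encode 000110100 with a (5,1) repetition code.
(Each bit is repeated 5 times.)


Each bit -> 5 copies

000000000000000111111111100000111110000000000


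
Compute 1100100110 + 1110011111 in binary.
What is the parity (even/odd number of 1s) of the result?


1100100110 = 806
1110011111 = 927
Sum = 1733 = 11011000101
1s count = 6

even parity (6 ones in 11011000101)


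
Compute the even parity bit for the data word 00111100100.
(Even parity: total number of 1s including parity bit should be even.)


Number of 1s in data: 5
Parity bit: 1

1


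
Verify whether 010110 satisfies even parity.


Number of 1s: 3

No, parity error (3 ones)


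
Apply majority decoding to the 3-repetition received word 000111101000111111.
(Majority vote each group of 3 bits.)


Groups: 000, 111, 101, 000, 111, 111
Majority votes: 011011

011011


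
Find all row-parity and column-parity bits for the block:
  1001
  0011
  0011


Row parities: 000
Column parities: 1001

Row P: 000, Col P: 1001, Corner: 0


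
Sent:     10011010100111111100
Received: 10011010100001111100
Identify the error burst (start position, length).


XOR: 00000000000110000000

Burst at position 11, length 2


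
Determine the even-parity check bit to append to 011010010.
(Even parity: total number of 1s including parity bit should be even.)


Number of 1s in data: 4
Parity bit: 0

0


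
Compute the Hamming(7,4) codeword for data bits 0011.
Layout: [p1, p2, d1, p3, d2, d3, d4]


Parity bits: p1=1, p2=0, p3=0

1000011


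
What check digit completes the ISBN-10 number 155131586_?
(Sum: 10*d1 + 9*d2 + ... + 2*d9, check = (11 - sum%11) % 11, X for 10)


Weighted sum: 181
181 mod 11 = 5

Check digit: 6


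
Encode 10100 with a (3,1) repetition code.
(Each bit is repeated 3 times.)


Each bit -> 3 copies

111000111000000


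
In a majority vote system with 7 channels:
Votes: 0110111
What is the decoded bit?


Ones: 5 out of 7
Threshold: 4

1 (5/7 voted 1)


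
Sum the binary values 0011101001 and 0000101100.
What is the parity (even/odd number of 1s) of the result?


0011101001 = 233
0000101100 = 44
Sum = 277 = 100010101
1s count = 4

even parity (4 ones in 100010101)


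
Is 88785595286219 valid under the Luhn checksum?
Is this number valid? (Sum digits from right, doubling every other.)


Luhn sum = 76
76 mod 10 = 6

Invalid (Luhn sum mod 10 = 6)


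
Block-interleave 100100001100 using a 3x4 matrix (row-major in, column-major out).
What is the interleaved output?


Matrix:
  1001
  0000
  1100
Read columns: 101001000100

101001000100


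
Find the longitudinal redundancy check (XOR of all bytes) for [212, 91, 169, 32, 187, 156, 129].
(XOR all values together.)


XOR chain: 212 ^ 91 ^ 169 ^ 32 ^ 187 ^ 156 ^ 129 = 160

160


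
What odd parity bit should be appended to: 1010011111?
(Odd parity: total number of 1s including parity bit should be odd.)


Number of 1s in data: 7
Parity bit: 0

0


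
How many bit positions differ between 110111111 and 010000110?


XOR: 100111001
Count of 1s: 5

5


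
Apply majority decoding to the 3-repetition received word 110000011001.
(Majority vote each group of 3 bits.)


Groups: 110, 000, 011, 001
Majority votes: 1010

1010


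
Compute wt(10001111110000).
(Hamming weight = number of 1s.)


Counting 1s in 10001111110000

7


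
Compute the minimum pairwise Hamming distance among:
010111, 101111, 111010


Comparing all pairs, minimum distance: 3
Can detect 2 errors, correct 1 errors

3


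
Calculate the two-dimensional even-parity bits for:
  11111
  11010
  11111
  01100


Row parities: 1110
Column parities: 10110

Row P: 1110, Col P: 10110, Corner: 1


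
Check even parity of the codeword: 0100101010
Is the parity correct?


Number of 1s: 4

Yes, parity is correct (4 ones)


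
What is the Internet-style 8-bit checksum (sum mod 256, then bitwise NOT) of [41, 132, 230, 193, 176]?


Sum = 772 mod 256 = 4
Complement = 251

251


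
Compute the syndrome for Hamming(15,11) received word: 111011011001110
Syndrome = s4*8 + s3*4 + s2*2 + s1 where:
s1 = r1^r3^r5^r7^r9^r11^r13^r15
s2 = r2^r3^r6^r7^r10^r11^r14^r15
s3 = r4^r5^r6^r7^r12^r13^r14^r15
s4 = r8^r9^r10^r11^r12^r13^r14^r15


s1=1, s2=0, s3=1, s4=1

Syndrome = 13 (error at position 13)


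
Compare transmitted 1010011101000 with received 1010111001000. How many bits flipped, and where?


XOR: 0000100100000

2 error(s) at position(s): 4, 7


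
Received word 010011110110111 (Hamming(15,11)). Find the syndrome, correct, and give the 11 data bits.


Syndrome = 3: error at position 3

Data: 11110110111 (corrected bit 3)


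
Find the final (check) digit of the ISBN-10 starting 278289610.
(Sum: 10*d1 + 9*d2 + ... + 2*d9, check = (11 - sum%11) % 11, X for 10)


Weighted sum: 281
281 mod 11 = 6

Check digit: 5


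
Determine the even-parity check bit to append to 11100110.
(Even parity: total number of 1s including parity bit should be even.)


Number of 1s in data: 5
Parity bit: 1

1


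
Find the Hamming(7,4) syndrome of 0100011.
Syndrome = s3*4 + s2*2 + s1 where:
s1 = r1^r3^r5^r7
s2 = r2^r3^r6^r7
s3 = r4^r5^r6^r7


s1=1, s2=1, s3=0

Syndrome = 3 (error at position 3)


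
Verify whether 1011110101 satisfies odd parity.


Number of 1s: 7

Yes, parity is correct (7 ones)


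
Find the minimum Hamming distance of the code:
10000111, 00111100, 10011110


Comparing all pairs, minimum distance: 3
Can detect 2 errors, correct 1 errors

3


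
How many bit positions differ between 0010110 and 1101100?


XOR: 1111010
Count of 1s: 5

5


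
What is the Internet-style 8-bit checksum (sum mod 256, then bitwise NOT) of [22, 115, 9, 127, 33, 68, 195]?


Sum = 569 mod 256 = 57
Complement = 198

198


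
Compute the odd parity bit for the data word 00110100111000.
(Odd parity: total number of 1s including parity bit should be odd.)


Number of 1s in data: 6
Parity bit: 1

1


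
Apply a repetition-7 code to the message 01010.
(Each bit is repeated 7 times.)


Each bit -> 7 copies

00000001111111000000011111110000000


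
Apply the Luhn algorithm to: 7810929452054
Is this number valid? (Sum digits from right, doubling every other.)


Luhn sum = 59
59 mod 10 = 9

Invalid (Luhn sum mod 10 = 9)


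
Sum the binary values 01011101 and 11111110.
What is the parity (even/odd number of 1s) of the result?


01011101 = 93
11111110 = 254
Sum = 347 = 101011011
1s count = 6

even parity (6 ones in 101011011)


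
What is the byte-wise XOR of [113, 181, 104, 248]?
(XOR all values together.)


XOR chain: 113 ^ 181 ^ 104 ^ 248 = 84

84


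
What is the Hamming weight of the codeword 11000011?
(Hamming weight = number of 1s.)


Counting 1s in 11000011

4


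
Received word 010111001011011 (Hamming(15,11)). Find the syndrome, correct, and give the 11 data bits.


Syndrome = 10: error at position 10

Data: 01101111011 (corrected bit 10)


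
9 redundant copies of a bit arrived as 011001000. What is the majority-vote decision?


Ones: 3 out of 9
Threshold: 5

0 (3/9 voted 1)


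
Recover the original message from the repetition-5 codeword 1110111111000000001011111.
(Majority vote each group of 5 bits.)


Groups: 11101, 11111, 00000, 00010, 11111
Majority votes: 11001

11001


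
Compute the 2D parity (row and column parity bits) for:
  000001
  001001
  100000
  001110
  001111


Row parities: 10110
Column parities: 101001

Row P: 10110, Col P: 101001, Corner: 1


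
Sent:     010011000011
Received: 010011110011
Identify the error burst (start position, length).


XOR: 000000110000

Burst at position 6, length 2


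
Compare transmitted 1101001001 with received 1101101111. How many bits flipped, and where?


XOR: 0000100110

3 error(s) at position(s): 4, 7, 8


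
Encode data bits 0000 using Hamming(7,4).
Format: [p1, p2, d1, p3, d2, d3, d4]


Parity bits: p1=0, p2=0, p3=0

0000000


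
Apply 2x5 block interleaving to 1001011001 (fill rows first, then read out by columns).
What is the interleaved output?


Matrix:
  10010
  11001
Read columns: 1101001001

1101001001


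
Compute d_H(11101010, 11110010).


XOR: 00011000
Count of 1s: 2

2


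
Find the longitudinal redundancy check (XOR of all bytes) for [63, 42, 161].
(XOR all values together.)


XOR chain: 63 ^ 42 ^ 161 = 180

180


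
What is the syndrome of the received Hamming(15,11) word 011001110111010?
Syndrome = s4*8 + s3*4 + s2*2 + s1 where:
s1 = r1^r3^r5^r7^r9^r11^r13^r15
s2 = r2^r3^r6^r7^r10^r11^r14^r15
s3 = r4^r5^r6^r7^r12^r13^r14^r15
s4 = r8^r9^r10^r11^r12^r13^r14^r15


s1=1, s2=1, s3=0, s4=1

Syndrome = 11 (error at position 11)


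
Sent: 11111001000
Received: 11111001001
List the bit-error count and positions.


XOR: 00000000001

1 error(s) at position(s): 10


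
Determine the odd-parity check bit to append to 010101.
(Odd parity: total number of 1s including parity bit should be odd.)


Number of 1s in data: 3
Parity bit: 0

0


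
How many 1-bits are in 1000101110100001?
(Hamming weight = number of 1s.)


Counting 1s in 1000101110100001

7


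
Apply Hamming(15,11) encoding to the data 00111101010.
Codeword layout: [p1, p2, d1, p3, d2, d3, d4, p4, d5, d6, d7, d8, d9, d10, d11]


Parity bits: p1=0, p2=0, p3=0, p4=0

000001101101010


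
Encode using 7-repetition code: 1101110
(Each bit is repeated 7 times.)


Each bit -> 7 copies

1111111111111100000001111111111111111111110000000


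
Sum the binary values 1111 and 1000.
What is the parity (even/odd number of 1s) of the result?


1111 = 15
1000 = 8
Sum = 23 = 10111
1s count = 4

even parity (4 ones in 10111)


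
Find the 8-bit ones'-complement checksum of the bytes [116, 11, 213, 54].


Sum = 394 mod 256 = 138
Complement = 117

117


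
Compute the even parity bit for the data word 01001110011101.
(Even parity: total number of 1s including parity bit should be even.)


Number of 1s in data: 8
Parity bit: 0

0


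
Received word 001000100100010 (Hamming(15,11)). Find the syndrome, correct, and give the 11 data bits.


Syndrome = 0: no error detected

Data: 10010100010 (no errors)


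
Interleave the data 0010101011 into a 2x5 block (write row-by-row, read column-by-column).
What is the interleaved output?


Matrix:
  00101
  01011
Read columns: 0001100111

0001100111


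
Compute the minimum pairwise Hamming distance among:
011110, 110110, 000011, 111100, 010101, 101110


Comparing all pairs, minimum distance: 2
Can detect 1 errors, correct 0 errors

2


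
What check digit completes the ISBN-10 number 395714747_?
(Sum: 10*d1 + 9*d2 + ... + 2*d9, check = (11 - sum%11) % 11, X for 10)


Weighted sum: 280
280 mod 11 = 5

Check digit: 6


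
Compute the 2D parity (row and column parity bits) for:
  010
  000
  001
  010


Row parities: 1011
Column parities: 001

Row P: 1011, Col P: 001, Corner: 1


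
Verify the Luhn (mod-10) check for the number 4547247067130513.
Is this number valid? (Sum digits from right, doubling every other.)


Luhn sum = 66
66 mod 10 = 6

Invalid (Luhn sum mod 10 = 6)


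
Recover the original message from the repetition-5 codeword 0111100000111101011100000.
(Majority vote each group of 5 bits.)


Groups: 01111, 00000, 11110, 10111, 00000
Majority votes: 10110

10110


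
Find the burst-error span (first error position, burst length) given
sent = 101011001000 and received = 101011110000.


XOR: 000000111000

Burst at position 6, length 3


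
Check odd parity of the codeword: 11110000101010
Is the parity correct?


Number of 1s: 7

Yes, parity is correct (7 ones)


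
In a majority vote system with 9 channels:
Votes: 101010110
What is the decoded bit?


Ones: 5 out of 9
Threshold: 5

1 (5/9 voted 1)


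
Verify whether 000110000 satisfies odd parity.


Number of 1s: 2

No, parity error (2 ones)


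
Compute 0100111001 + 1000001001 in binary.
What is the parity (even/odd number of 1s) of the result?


0100111001 = 313
1000001001 = 521
Sum = 834 = 1101000010
1s count = 4

even parity (4 ones in 1101000010)


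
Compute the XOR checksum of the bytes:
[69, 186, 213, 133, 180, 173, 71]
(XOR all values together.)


XOR chain: 69 ^ 186 ^ 213 ^ 133 ^ 180 ^ 173 ^ 71 = 241

241


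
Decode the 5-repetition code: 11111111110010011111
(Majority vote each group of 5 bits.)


Groups: 11111, 11111, 00100, 11111
Majority votes: 1101

1101


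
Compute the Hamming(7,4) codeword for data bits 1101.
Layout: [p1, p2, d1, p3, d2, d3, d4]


Parity bits: p1=1, p2=0, p3=0

1010101


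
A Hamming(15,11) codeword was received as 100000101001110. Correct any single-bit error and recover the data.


Syndrome = 0: no error detected

Data: 00011001110 (no errors)


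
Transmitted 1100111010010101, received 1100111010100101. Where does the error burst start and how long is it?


XOR: 0000000000110000

Burst at position 10, length 2


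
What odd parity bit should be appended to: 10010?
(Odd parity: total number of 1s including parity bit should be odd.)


Number of 1s in data: 2
Parity bit: 1

1


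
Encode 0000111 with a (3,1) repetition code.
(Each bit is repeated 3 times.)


Each bit -> 3 copies

000000000000111111111


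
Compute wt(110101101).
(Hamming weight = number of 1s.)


Counting 1s in 110101101

6


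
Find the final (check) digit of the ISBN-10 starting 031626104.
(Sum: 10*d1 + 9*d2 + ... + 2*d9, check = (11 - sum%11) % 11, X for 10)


Weighted sum: 131
131 mod 11 = 10

Check digit: 1


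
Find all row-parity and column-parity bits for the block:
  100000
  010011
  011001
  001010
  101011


Row parities: 11100
Column parities: 001011

Row P: 11100, Col P: 001011, Corner: 1


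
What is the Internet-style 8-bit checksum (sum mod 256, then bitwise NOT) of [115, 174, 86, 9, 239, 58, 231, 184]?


Sum = 1096 mod 256 = 72
Complement = 183

183


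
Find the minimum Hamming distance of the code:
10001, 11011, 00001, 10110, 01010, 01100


Comparing all pairs, minimum distance: 1
Can detect 0 errors, correct 0 errors

1


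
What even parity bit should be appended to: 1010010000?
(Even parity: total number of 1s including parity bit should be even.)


Number of 1s in data: 3
Parity bit: 1

1


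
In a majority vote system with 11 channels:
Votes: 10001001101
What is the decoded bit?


Ones: 5 out of 11
Threshold: 6

0 (5/11 voted 1)


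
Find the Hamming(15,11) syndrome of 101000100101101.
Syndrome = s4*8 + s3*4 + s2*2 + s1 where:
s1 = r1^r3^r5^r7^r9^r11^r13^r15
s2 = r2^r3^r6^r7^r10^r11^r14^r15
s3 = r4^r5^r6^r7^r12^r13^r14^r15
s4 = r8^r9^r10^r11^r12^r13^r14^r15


s1=1, s2=0, s3=0, s4=0

Syndrome = 1 (error at position 1)


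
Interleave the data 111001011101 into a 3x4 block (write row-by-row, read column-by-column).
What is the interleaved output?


Matrix:
  1110
  0101
  1101
Read columns: 101111100011

101111100011


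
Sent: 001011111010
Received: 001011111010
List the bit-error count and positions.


XOR: 000000000000

0 errors (received matches sent)


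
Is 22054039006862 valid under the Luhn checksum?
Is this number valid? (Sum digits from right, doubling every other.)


Luhn sum = 50
50 mod 10 = 0

Valid (Luhn sum mod 10 = 0)


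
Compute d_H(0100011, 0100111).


XOR: 0000100
Count of 1s: 1

1


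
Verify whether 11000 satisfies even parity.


Number of 1s: 2

Yes, parity is correct (2 ones)


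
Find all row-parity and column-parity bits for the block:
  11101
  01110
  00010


Row parities: 011
Column parities: 10001

Row P: 011, Col P: 10001, Corner: 0


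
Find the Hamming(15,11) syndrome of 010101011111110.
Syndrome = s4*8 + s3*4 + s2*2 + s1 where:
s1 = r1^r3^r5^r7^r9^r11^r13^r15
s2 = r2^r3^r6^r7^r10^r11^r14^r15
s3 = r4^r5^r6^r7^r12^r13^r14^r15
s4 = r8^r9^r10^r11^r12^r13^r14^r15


s1=1, s2=1, s3=1, s4=1

Syndrome = 15 (error at position 15)


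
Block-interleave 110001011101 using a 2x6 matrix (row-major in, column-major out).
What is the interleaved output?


Matrix:
  110001
  011101
Read columns: 101101010011

101101010011


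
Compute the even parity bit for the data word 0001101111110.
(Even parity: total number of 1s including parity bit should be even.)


Number of 1s in data: 8
Parity bit: 0

0


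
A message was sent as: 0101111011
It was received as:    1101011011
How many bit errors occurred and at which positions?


XOR: 1000100000

2 error(s) at position(s): 0, 4


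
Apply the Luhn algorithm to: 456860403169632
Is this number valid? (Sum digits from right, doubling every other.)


Luhn sum = 62
62 mod 10 = 2

Invalid (Luhn sum mod 10 = 2)


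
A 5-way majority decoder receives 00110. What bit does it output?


Ones: 2 out of 5
Threshold: 3

0 (2/5 voted 1)


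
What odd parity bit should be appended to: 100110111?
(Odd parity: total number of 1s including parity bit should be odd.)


Number of 1s in data: 6
Parity bit: 1

1


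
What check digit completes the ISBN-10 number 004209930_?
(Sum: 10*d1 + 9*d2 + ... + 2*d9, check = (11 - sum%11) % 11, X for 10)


Weighted sum: 136
136 mod 11 = 4

Check digit: 7


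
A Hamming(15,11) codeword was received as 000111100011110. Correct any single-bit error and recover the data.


Syndrome = 4: error at position 4

Data: 01110011110 (corrected bit 4)


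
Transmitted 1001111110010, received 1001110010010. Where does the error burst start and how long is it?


XOR: 0000001100000

Burst at position 6, length 2


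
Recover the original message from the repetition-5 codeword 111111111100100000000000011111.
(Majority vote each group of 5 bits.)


Groups: 11111, 11111, 00100, 00000, 00000, 11111
Majority votes: 110001

110001


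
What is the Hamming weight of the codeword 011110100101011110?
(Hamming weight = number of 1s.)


Counting 1s in 011110100101011110

11


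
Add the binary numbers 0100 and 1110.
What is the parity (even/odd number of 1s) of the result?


0100 = 4
1110 = 14
Sum = 18 = 10010
1s count = 2

even parity (2 ones in 10010)


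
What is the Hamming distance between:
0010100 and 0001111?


XOR: 0011011
Count of 1s: 4

4


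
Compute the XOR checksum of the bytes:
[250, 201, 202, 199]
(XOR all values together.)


XOR chain: 250 ^ 201 ^ 202 ^ 199 = 62

62


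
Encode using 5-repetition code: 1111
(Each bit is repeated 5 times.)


Each bit -> 5 copies

11111111111111111111


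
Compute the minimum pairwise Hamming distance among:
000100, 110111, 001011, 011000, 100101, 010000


Comparing all pairs, minimum distance: 1
Can detect 0 errors, correct 0 errors

1


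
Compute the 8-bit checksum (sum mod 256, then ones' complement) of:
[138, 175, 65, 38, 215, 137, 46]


Sum = 814 mod 256 = 46
Complement = 209

209


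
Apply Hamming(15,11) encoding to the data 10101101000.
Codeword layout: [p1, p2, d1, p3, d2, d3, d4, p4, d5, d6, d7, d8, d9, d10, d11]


Parity bits: p1=0, p2=1, p3=0, p4=1

011001011101000


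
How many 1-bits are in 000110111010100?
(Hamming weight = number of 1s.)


Counting 1s in 000110111010100

7


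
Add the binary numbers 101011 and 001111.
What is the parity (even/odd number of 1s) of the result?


101011 = 43
001111 = 15
Sum = 58 = 111010
1s count = 4

even parity (4 ones in 111010)


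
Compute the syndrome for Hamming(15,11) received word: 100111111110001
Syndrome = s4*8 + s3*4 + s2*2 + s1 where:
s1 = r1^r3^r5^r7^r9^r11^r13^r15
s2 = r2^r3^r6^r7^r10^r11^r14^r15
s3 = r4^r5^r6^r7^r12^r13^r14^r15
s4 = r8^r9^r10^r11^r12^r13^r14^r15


s1=0, s2=1, s3=1, s4=1

Syndrome = 14 (error at position 14)


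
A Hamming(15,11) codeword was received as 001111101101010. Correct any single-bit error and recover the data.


Syndrome = 2: error at position 2

Data: 11111101010 (corrected bit 2)


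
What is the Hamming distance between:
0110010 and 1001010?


XOR: 1111000
Count of 1s: 4

4


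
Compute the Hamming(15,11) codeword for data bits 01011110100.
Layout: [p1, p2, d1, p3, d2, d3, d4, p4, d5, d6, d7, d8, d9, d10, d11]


Parity bits: p1=1, p2=1, p3=1, p4=0

110110101110100


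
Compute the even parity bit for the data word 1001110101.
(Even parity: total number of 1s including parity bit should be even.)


Number of 1s in data: 6
Parity bit: 0

0


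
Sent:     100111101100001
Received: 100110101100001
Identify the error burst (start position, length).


XOR: 000001000000000

Burst at position 5, length 1


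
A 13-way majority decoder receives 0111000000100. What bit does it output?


Ones: 4 out of 13
Threshold: 7

0 (4/13 voted 1)


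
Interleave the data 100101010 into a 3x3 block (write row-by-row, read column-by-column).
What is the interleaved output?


Matrix:
  100
  101
  010
Read columns: 110001010

110001010


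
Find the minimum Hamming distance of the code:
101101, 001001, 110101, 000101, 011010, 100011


Comparing all pairs, minimum distance: 2
Can detect 1 errors, correct 0 errors

2


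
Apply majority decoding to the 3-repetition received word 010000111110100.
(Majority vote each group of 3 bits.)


Groups: 010, 000, 111, 110, 100
Majority votes: 00110

00110


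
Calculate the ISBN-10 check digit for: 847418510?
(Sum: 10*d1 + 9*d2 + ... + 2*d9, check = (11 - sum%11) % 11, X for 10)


Weighted sum: 269
269 mod 11 = 5

Check digit: 6


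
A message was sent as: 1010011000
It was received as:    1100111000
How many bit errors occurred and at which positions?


XOR: 0110100000

3 error(s) at position(s): 1, 2, 4


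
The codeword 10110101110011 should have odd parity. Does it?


Number of 1s: 9

Yes, parity is correct (9 ones)


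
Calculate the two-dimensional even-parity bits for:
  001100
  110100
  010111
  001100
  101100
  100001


Row parities: 010010
Column parities: 101110

Row P: 010010, Col P: 101110, Corner: 0


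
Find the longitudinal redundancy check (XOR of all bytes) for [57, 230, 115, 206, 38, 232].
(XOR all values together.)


XOR chain: 57 ^ 230 ^ 115 ^ 206 ^ 38 ^ 232 = 172

172


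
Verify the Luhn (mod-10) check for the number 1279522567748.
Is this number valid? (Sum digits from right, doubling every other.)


Luhn sum = 67
67 mod 10 = 7

Invalid (Luhn sum mod 10 = 7)


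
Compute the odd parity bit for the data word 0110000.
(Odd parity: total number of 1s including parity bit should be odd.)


Number of 1s in data: 2
Parity bit: 1

1


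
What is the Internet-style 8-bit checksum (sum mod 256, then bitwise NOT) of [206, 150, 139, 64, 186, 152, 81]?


Sum = 978 mod 256 = 210
Complement = 45

45


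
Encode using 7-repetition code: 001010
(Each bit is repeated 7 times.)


Each bit -> 7 copies

000000000000001111111000000011111110000000


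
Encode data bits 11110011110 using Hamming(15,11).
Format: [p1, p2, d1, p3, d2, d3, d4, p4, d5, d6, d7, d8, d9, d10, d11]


Parity bits: p1=1, p2=1, p3=0, p4=0

111011100011110


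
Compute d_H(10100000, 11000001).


XOR: 01100001
Count of 1s: 3

3


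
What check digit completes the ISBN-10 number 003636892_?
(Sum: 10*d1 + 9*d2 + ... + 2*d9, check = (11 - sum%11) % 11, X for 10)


Weighted sum: 177
177 mod 11 = 1

Check digit: X


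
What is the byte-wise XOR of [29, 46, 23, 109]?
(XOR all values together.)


XOR chain: 29 ^ 46 ^ 23 ^ 109 = 73

73


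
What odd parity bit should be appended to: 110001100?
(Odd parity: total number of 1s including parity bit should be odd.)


Number of 1s in data: 4
Parity bit: 1

1


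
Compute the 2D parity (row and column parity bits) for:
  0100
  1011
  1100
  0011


Row parities: 1100
Column parities: 0000

Row P: 1100, Col P: 0000, Corner: 0


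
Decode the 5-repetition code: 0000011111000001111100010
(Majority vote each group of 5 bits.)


Groups: 00000, 11111, 00000, 11111, 00010
Majority votes: 01010

01010


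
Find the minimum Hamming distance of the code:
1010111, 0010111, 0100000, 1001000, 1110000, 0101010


Comparing all pairs, minimum distance: 1
Can detect 0 errors, correct 0 errors

1


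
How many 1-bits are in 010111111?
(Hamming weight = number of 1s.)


Counting 1s in 010111111

7


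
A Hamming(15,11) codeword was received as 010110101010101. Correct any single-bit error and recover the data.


Syndrome = 4: error at position 4

Data: 01011010101 (corrected bit 4)


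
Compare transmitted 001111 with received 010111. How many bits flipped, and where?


XOR: 011000

2 error(s) at position(s): 1, 2


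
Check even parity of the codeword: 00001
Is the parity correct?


Number of 1s: 1

No, parity error (1 ones)


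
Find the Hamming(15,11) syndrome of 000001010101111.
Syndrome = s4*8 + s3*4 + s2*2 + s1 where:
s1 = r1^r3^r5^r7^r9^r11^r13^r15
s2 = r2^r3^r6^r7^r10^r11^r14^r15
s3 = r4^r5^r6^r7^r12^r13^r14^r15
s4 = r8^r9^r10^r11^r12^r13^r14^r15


s1=0, s2=0, s3=1, s4=0

Syndrome = 4 (error at position 4)


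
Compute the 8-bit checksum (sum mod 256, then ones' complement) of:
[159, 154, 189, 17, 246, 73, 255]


Sum = 1093 mod 256 = 69
Complement = 186

186


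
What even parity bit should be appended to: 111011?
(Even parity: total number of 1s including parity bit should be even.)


Number of 1s in data: 5
Parity bit: 1

1


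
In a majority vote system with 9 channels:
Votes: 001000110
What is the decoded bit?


Ones: 3 out of 9
Threshold: 5

0 (3/9 voted 1)


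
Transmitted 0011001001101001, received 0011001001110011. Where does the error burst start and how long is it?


XOR: 0000000000011010

Burst at position 11, length 4


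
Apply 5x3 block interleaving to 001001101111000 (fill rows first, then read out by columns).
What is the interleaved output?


Matrix:
  001
  001
  101
  111
  000
Read columns: 001100001011110

001100001011110
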